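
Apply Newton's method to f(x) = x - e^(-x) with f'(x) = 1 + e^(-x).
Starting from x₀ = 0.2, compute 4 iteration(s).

f(x) = x - e^(-x)
f'(x) = 1 + e^(-x)
x₀ = 0.2

Newton-Raphson formula: x_{n+1} = x_n - f(x_n)/f'(x_n)

Iteration 1:
  f(0.200000) = -0.618731
  f'(0.200000) = 1.818731
  x_1 = 0.200000 - (-0.618731)/1.818731 = 0.540199
Iteration 2:
  f(0.540199) = -0.042433
  f'(0.540199) = 1.582632
  x_2 = 0.540199 - (-0.042433)/1.582632 = 0.567011
Iteration 3:
  f(0.567011) = -0.000208
  f'(0.567011) = 1.567218
  x_3 = 0.567011 - (-0.000208)/1.567218 = 0.567143
Iteration 4:
  f(0.567143) = 0.000000
  f'(0.567143) = 1.567143
  x_4 = 0.567143 - 0.000000/1.567143 = 0.567143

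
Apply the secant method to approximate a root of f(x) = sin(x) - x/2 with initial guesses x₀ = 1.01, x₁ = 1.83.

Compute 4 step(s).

f(x) = sin(x) - x/2
x₀ = 1.01, x₁ = 1.83

Secant formula: x_{n+1} = x_n - f(x_n)(x_n - x_{n-1})/(f(x_n) - f(x_{n-1}))

Iteration 1:
  f(1.010000) = 0.341832
  f(1.830000) = 0.051594
  x_2 = 1.830000 - 0.051594×(1.830000 - 1.010000)/(0.051594 - 0.341832)
       = 1.975768
Iteration 2:
  f(1.830000) = 0.051594
  f(1.975768) = -0.068771
  x_3 = 1.975768 - (-0.068771)×(1.975768 - 1.830000)/(-0.068771 - 0.051594)
       = 1.892483
Iteration 3:
  f(1.975768) = -0.068771
  f(1.892483) = 0.002462
  x_4 = 1.892483 - 0.002462×(1.892483 - 1.975768)/(0.002462 - (-0.068771))
       = 1.895362
Iteration 4:
  f(1.892483) = 0.002462
  f(1.895362) = 0.000109
  x_5 = 1.895362 - 0.000109×(1.895362 - 1.892483)/(0.000109 - 0.002462)
       = 1.895494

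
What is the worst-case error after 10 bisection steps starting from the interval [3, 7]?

Bisection error bound: |error| ≤ (b-a)/2^n
|error| ≤ (7 - 3)/2^10 = 4/2^10
|error| ≤ 0.0039062500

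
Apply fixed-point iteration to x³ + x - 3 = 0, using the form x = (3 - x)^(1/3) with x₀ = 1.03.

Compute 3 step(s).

Equation: x³ + x - 3 = 0
Fixed-point form: x = (3 - x)^(1/3)
x₀ = 1.03

x_1 = g(1.030000) = 1.253590
x_2 = g(1.253590) = 1.204247
x_3 = g(1.204247) = 1.215483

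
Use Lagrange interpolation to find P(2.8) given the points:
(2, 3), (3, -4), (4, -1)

Lagrange interpolation formula:
P(x) = Σ yᵢ × Lᵢ(x)
where Lᵢ(x) = Π_{j≠i} (x - xⱼ)/(xᵢ - xⱼ)

L_0(2.8) = (2.8 - 3)/(2 - 3) × (2.8 - 4)/(2 - 4) = 0.120000
L_1(2.8) = (2.8 - 2)/(3 - 2) × (2.8 - 4)/(3 - 4) = 0.960000
L_2(2.8) = (2.8 - 2)/(4 - 2) × (2.8 - 3)/(4 - 3) = -0.080000

P(2.8) = 3×L_0(2.8) + (-4)×L_1(2.8) + (-1)×L_2(2.8)
P(2.8) = -3.400000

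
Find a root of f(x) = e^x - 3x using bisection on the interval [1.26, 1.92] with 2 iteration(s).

f(x) = e^x - 3x
Initial interval: [1.26, 1.92]

Iteration 1:
  c_1 = (1.260000 + 1.920000)/2 = 1.590000
  f(c_1) = f(1.590000) = 0.133749
  f(a) × f(c) < 0, new interval: [1.260000, 1.590000]
Iteration 2:
  c_2 = (1.260000 + 1.590000)/2 = 1.425000
  f(c_2) = f(1.425000) = -0.117142
  f(a) × f(c) ≥ 0, new interval: [1.425000, 1.590000]

After 2 iteration(s), the approximation is c_2 = 1.425000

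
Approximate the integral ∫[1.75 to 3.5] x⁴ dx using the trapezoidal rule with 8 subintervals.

f(x) = x⁴
a = 1.75, b = 3.5, n = 8
h = (b - a)/n = 0.218750

Trapezoidal rule: (h/2)[f(x₀) + 2f(x₁) + 2f(x₂) + ... + f(xₙ)]

x_0 = 1.7500, f(x_0) = 9.378906, coefficient = 1
x_1 = 1.9688, f(x_1) = 15.023194, coefficient = 2
x_2 = 2.1875, f(x_2) = 22.897720, coefficient = 2
x_3 = 2.4062, f(x_3) = 33.524552, coefficient = 2
x_4 = 2.6250, f(x_4) = 47.480713, coefficient = 2
x_5 = 2.8438, f(x_5) = 65.398179, coefficient = 2
x_6 = 3.0625, f(x_6) = 87.963882, coefficient = 2
x_7 = 3.2812, f(x_7) = 115.919709, coefficient = 2
x_8 = 3.5000, f(x_8) = 150.062500, coefficient = 1

I ≈ (0.218750/2) × 935.857307 = 102.359393
Exact value: 101.761133
Error: 0.598260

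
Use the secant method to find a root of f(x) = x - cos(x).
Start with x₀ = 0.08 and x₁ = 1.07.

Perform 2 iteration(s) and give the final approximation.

f(x) = x - cos(x)
x₀ = 0.08, x₁ = 1.07

Secant formula: x_{n+1} = x_n - f(x_n)(x_n - x_{n-1})/(f(x_n) - f(x_{n-1}))

Iteration 1:
  f(0.080000) = -0.916802
  f(1.070000) = 0.589876
  x_2 = 1.070000 - 0.589876×(1.070000 - 0.080000)/(0.589876 - (-0.916802))
       = 0.682407
Iteration 2:
  f(1.070000) = 0.589876
  f(0.682407) = -0.093649
  x_3 = 0.682407 - (-0.093649)×(0.682407 - 1.070000)/(-0.093649 - 0.589876)
       = 0.735511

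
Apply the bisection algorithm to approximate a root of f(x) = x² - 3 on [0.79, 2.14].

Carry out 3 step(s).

f(x) = x² - 3
Initial interval: [0.79, 2.14]

Iteration 1:
  c_1 = (0.790000 + 2.140000)/2 = 1.465000
  f(c_1) = f(1.465000) = -0.853775
  f(a) × f(c) ≥ 0, new interval: [1.465000, 2.140000]
Iteration 2:
  c_2 = (1.465000 + 2.140000)/2 = 1.802500
  f(c_2) = f(1.802500) = 0.249006
  f(a) × f(c) < 0, new interval: [1.465000, 1.802500]
Iteration 3:
  c_3 = (1.465000 + 1.802500)/2 = 1.633750
  f(c_3) = f(1.633750) = -0.330861
  f(a) × f(c) ≥ 0, new interval: [1.633750, 1.802500]

After 3 iteration(s), the approximation is c_3 = 1.633750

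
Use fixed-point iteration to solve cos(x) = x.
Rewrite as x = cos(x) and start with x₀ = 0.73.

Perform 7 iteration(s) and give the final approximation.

Equation: cos(x) = x
Fixed-point form: x = cos(x)
x₀ = 0.73

x_1 = g(0.730000) = 0.745174
x_2 = g(0.745174) = 0.734970
x_3 = g(0.734970) = 0.741851
x_4 = g(0.741851) = 0.737219
x_5 = g(0.737219) = 0.740341
x_6 = g(0.740341) = 0.738239
x_7 = g(0.738239) = 0.739655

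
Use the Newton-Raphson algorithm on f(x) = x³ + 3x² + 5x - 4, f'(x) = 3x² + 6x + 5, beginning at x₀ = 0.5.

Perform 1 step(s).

f(x) = x³ + 3x² + 5x - 4
f'(x) = 3x² + 6x + 5
x₀ = 0.5

Newton-Raphson formula: x_{n+1} = x_n - f(x_n)/f'(x_n)

Iteration 1:
  f(0.500000) = -0.625000
  f'(0.500000) = 8.750000
  x_1 = 0.500000 - (-0.625000)/8.750000 = 0.571429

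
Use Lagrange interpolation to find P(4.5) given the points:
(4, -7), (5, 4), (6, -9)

Lagrange interpolation formula:
P(x) = Σ yᵢ × Lᵢ(x)
where Lᵢ(x) = Π_{j≠i} (x - xⱼ)/(xᵢ - xⱼ)

L_0(4.5) = (4.5 - 5)/(4 - 5) × (4.5 - 6)/(4 - 6) = 0.375000
L_1(4.5) = (4.5 - 4)/(5 - 4) × (4.5 - 6)/(5 - 6) = 0.750000
L_2(4.5) = (4.5 - 4)/(6 - 4) × (4.5 - 5)/(6 - 5) = -0.125000

P(4.5) = (-7)×L_0(4.5) + 4×L_1(4.5) + (-9)×L_2(4.5)
P(4.5) = 1.500000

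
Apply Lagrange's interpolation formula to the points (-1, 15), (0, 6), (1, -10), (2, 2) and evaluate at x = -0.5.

Lagrange interpolation formula:
P(x) = Σ yᵢ × Lᵢ(x)
where Lᵢ(x) = Π_{j≠i} (x - xⱼ)/(xᵢ - xⱼ)

L_0(-0.5) = (-0.5 - 0)/(-1 - 0) × (-0.5 - 1)/(-1 - 1) × (-0.5 - 2)/(-1 - 2) = 0.312500
L_1(-0.5) = (-0.5 - (-1))/(0 - (-1)) × (-0.5 - 1)/(0 - 1) × (-0.5 - 2)/(0 - 2) = 0.937500
L_2(-0.5) = (-0.5 - (-1))/(1 - (-1)) × (-0.5 - 0)/(1 - 0) × (-0.5 - 2)/(1 - 2) = -0.312500
L_3(-0.5) = (-0.5 - (-1))/(2 - (-1)) × (-0.5 - 0)/(2 - 0) × (-0.5 - 1)/(2 - 1) = 0.062500

P(-0.5) = 15×L_0(-0.5) + 6×L_1(-0.5) + (-10)×L_2(-0.5) + 2×L_3(-0.5)
P(-0.5) = 13.562500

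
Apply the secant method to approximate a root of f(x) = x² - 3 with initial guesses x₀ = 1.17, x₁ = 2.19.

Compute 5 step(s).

f(x) = x² - 3
x₀ = 1.17, x₁ = 2.19

Secant formula: x_{n+1} = x_n - f(x_n)(x_n - x_{n-1})/(f(x_n) - f(x_{n-1}))

Iteration 1:
  f(1.170000) = -1.631100
  f(2.190000) = 1.796100
  x_2 = 2.190000 - 1.796100×(2.190000 - 1.170000)/(1.796100 - (-1.631100))
       = 1.655446
Iteration 2:
  f(2.190000) = 1.796100
  f(1.655446) = -0.259497
  x_3 = 1.655446 - (-0.259497)×(1.655446 - 2.190000)/(-0.259497 - 1.796100)
       = 1.722928
Iteration 3:
  f(1.655446) = -0.259497
  f(1.722928) = -0.031519
  x_4 = 1.722928 - (-0.031519)×(1.722928 - 1.655446)/(-0.031519 - (-0.259497))
       = 1.732258
Iteration 4:
  f(1.722928) = -0.031519
  f(1.732258) = 0.000717
  x_5 = 1.732258 - 0.000717×(1.732258 - 1.722928)/(0.000717 - (-0.031519))
       = 1.732050
Iteration 5:
  f(1.732258) = 0.000717
  f(1.732050) = -0.000002
  x_6 = 1.732050 - (-0.000002)×(1.732050 - 1.732258)/(-0.000002 - 0.000717)
       = 1.732051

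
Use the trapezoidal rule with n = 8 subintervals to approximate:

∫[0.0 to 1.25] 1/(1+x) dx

f(x) = 1/(1+x)
a = 0.0, b = 1.25, n = 8
h = (b - a)/n = 0.156250

Trapezoidal rule: (h/2)[f(x₀) + 2f(x₁) + 2f(x₂) + ... + f(xₙ)]

x_0 = 0.0000, f(x_0) = 1.000000, coefficient = 1
x_1 = 0.1562, f(x_1) = 0.864865, coefficient = 2
x_2 = 0.3125, f(x_2) = 0.761905, coefficient = 2
x_3 = 0.4688, f(x_3) = 0.680851, coefficient = 2
x_4 = 0.6250, f(x_4) = 0.615385, coefficient = 2
x_5 = 0.7812, f(x_5) = 0.561404, coefficient = 2
x_6 = 0.9375, f(x_6) = 0.516129, coefficient = 2
x_7 = 1.0938, f(x_7) = 0.477612, coefficient = 2
x_8 = 1.2500, f(x_8) = 0.444444, coefficient = 1

I ≈ (0.156250/2) × 10.400744 = 0.812558
Exact value: 0.810930
Error: 0.001628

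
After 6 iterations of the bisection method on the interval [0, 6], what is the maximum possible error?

Bisection error bound: |error| ≤ (b-a)/2^n
|error| ≤ (6 - 0)/2^6 = 6/2^6
|error| ≤ 0.0937500000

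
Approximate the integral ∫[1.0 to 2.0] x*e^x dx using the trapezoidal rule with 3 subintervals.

f(x) = x*e^x
a = 1.0, b = 2.0, n = 3
h = (b - a)/n = 0.333333

Trapezoidal rule: (h/2)[f(x₀) + 2f(x₁) + 2f(x₂) + ... + f(xₙ)]

x_0 = 1.0000, f(x_0) = 2.718282, coefficient = 1
x_1 = 1.3333, f(x_1) = 5.058224, coefficient = 2
x_2 = 1.6667, f(x_2) = 8.824150, coefficient = 2
x_3 = 2.0000, f(x_3) = 14.778112, coefficient = 1

I ≈ (0.333333/2) × 45.261142 = 7.543524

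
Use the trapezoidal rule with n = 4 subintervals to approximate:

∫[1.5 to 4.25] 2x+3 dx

f(x) = 2x+3
a = 1.5, b = 4.25, n = 4
h = (b - a)/n = 0.687500

Trapezoidal rule: (h/2)[f(x₀) + 2f(x₁) + 2f(x₂) + ... + f(xₙ)]

x_0 = 1.5000, f(x_0) = 6.000000, coefficient = 1
x_1 = 2.1875, f(x_1) = 7.375000, coefficient = 2
x_2 = 2.8750, f(x_2) = 8.750000, coefficient = 2
x_3 = 3.5625, f(x_3) = 10.125000, coefficient = 2
x_4 = 4.2500, f(x_4) = 11.500000, coefficient = 1

I ≈ (0.687500/2) × 70.000000 = 24.062500
Exact value: 24.062500
Error: 0.000000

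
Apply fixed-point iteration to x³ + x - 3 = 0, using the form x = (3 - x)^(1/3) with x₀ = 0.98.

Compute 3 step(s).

Equation: x³ + x - 3 = 0
Fixed-point form: x = (3 - x)^(1/3)
x₀ = 0.98

x_1 = g(0.980000) = 1.264107
x_2 = g(1.264107) = 1.201824
x_3 = g(1.201824) = 1.216029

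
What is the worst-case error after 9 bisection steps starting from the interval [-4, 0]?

Bisection error bound: |error| ≤ (b-a)/2^n
|error| ≤ (0 - (-4))/2^9 = 4/2^9
|error| ≤ 0.0078125000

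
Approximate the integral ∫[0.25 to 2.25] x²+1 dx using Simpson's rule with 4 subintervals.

f(x) = x²+1
a = 0.25, b = 2.25, n = 4
h = (b - a)/n = 0.500000

Simpson's rule: (h/3)[f(x₀) + 4f(x₁) + 2f(x₂) + ... + f(xₙ)]

x_0 = 0.2500, f(x_0) = 1.062500, coefficient = 1
x_1 = 0.7500, f(x_1) = 1.562500, coefficient = 4
x_2 = 1.2500, f(x_2) = 2.562500, coefficient = 2
x_3 = 1.7500, f(x_3) = 4.062500, coefficient = 4
x_4 = 2.2500, f(x_4) = 6.062500, coefficient = 1

I ≈ (0.500000/3) × 34.750000 = 5.791667
Exact value: 5.791667
Error: 0.000000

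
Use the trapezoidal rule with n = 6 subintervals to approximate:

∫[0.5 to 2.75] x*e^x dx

f(x) = x*e^x
a = 0.5, b = 2.75, n = 6
h = (b - a)/n = 0.375000

Trapezoidal rule: (h/2)[f(x₀) + 2f(x₁) + 2f(x₂) + ... + f(xₙ)]

x_0 = 0.5000, f(x_0) = 0.824361, coefficient = 1
x_1 = 0.8750, f(x_1) = 2.099016, coefficient = 2
x_2 = 1.2500, f(x_2) = 4.362929, coefficient = 2
x_3 = 1.6250, f(x_3) = 8.252431, coefficient = 2
x_4 = 2.0000, f(x_4) = 14.778112, coefficient = 2
x_5 = 2.3750, f(x_5) = 25.533656, coefficient = 2
x_6 = 2.7500, f(x_6) = 43.017238, coefficient = 1

I ≈ (0.375000/2) × 153.893886 = 28.855104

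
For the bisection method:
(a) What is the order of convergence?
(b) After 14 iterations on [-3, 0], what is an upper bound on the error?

(a) Bisection has linear (order 1) convergence; the error is halved each step.

(b) Error bound = (b-a)/2^n = (0 - (-3))/2^{14}
    = 3/2^{14}

(a) 1 (linear); (b) error ≤ 1.83e-04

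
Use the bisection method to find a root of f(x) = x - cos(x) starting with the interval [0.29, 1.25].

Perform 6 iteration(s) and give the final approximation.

f(x) = x - cos(x)
Initial interval: [0.29, 1.25]

Iteration 1:
  c_1 = (0.290000 + 1.250000)/2 = 0.770000
  f(c_1) = f(0.770000) = 0.052089
  f(a) × f(c) < 0, new interval: [0.290000, 0.770000]
Iteration 2:
  c_2 = (0.290000 + 0.770000)/2 = 0.530000
  f(c_2) = f(0.530000) = -0.332807
  f(a) × f(c) ≥ 0, new interval: [0.530000, 0.770000]
Iteration 3:
  c_3 = (0.530000 + 0.770000)/2 = 0.650000
  f(c_3) = f(0.650000) = -0.146084
  f(a) × f(c) ≥ 0, new interval: [0.650000, 0.770000]
Iteration 4:
  c_4 = (0.650000 + 0.770000)/2 = 0.710000
  f(c_4) = f(0.710000) = -0.048362
  f(a) × f(c) ≥ 0, new interval: [0.710000, 0.770000]
Iteration 5:
  c_5 = (0.710000 + 0.770000)/2 = 0.740000
  f(c_5) = f(0.740000) = 0.001531
  f(a) × f(c) < 0, new interval: [0.710000, 0.740000]
Iteration 6:
  c_6 = (0.710000 + 0.740000)/2 = 0.725000
  f(c_6) = f(0.725000) = -0.023499
  f(a) × f(c) ≥ 0, new interval: [0.725000, 0.740000]

After 6 iteration(s), the approximation is c_6 = 0.725000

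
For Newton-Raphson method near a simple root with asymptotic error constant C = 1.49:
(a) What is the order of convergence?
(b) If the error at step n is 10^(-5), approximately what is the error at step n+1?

(a) Newton-Raphson has quadratic (order 2) convergence near simple roots.
    This means |e_{n+1}| ≈ C|e_n|².

(b) With |e_n| = 10^(-5) and C = 1.49:
    |e_{n+1}| ≈ 1.49 × (10^(-5))² = 1.49 × 10^(-10)

(a) 2 (quadratic); (b) |e_{n+1}| ≈ 1.490e-10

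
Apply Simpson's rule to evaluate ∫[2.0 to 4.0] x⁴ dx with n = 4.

f(x) = x⁴
a = 2.0, b = 4.0, n = 4
h = (b - a)/n = 0.500000

Simpson's rule: (h/3)[f(x₀) + 4f(x₁) + 2f(x₂) + ... + f(xₙ)]

x_0 = 2.0000, f(x_0) = 16.000000, coefficient = 1
x_1 = 2.5000, f(x_1) = 39.062500, coefficient = 4
x_2 = 3.0000, f(x_2) = 81.000000, coefficient = 2
x_3 = 3.5000, f(x_3) = 150.062500, coefficient = 4
x_4 = 4.0000, f(x_4) = 256.000000, coefficient = 1

I ≈ (0.500000/3) × 1190.500000 = 198.416667
Exact value: 198.400000
Error: 0.016667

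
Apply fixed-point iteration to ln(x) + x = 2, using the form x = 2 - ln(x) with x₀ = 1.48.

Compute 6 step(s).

Equation: ln(x) + x = 2
Fixed-point form: x = 2 - ln(x)
x₀ = 1.48

x_1 = g(1.480000) = 1.607958
x_2 = g(1.607958) = 1.525035
x_3 = g(1.525035) = 1.577983
x_4 = g(1.577983) = 1.543853
x_5 = g(1.543853) = 1.565719
x_6 = g(1.565719) = 1.551655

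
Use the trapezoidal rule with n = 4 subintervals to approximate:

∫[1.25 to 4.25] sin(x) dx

f(x) = sin(x)
a = 1.25, b = 4.25, n = 4
h = (b - a)/n = 0.750000

Trapezoidal rule: (h/2)[f(x₀) + 2f(x₁) + 2f(x₂) + ... + f(xₙ)]

x_0 = 1.2500, f(x_0) = 0.948985, coefficient = 1
x_1 = 2.0000, f(x_1) = 0.909297, coefficient = 2
x_2 = 2.7500, f(x_2) = 0.381661, coefficient = 2
x_3 = 3.5000, f(x_3) = -0.350783, coefficient = 2
x_4 = 4.2500, f(x_4) = -0.894989, coefficient = 1

I ≈ (0.750000/2) × 1.934346 = 0.725380
Exact value: 0.761410
Error: 0.036030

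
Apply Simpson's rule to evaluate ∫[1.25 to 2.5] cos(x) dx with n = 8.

f(x) = cos(x)
a = 1.25, b = 2.5, n = 8
h = (b - a)/n = 0.156250

Simpson's rule: (h/3)[f(x₀) + 4f(x₁) + 2f(x₂) + ... + f(xₙ)]

x_0 = 1.2500, f(x_0) = 0.315322, coefficient = 1
x_1 = 1.4062, f(x_1) = 0.163805, coefficient = 4
x_2 = 1.5625, f(x_2) = 0.008296, coefficient = 2
x_3 = 1.7188, f(x_3) = -0.147414, coefficient = 4
x_4 = 1.8750, f(x_4) = -0.299534, coefficient = 2
x_5 = 2.0312, f(x_5) = -0.444355, coefficient = 4
x_6 = 2.1875, f(x_6) = -0.578349, coefficient = 2
x_7 = 2.3438, f(x_7) = -0.698253, coefficient = 4
x_8 = 2.5000, f(x_8) = -0.801144, coefficient = 1

I ≈ (0.156250/3) × -6.729862 = -0.350514
Exact value: -0.350512
Error: 0.000001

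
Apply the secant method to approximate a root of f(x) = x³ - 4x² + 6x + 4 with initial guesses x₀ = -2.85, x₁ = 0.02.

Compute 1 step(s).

f(x) = x³ - 4x² + 6x + 4
x₀ = -2.85, x₁ = 0.02

Secant formula: x_{n+1} = x_n - f(x_n)(x_n - x_{n-1})/(f(x_n) - f(x_{n-1}))

Iteration 1:
  f(-2.850000) = -68.739125
  f(0.020000) = 4.118408
  x_2 = 0.020000 - 4.118408×(0.020000 - (-2.850000))/(4.118408 - (-68.739125))
       = -0.142232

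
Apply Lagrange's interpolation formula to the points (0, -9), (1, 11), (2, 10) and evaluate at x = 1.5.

Lagrange interpolation formula:
P(x) = Σ yᵢ × Lᵢ(x)
where Lᵢ(x) = Π_{j≠i} (x - xⱼ)/(xᵢ - xⱼ)

L_0(1.5) = (1.5 - 1)/(0 - 1) × (1.5 - 2)/(0 - 2) = -0.125000
L_1(1.5) = (1.5 - 0)/(1 - 0) × (1.5 - 2)/(1 - 2) = 0.750000
L_2(1.5) = (1.5 - 0)/(2 - 0) × (1.5 - 1)/(2 - 1) = 0.375000

P(1.5) = (-9)×L_0(1.5) + 11×L_1(1.5) + 10×L_2(1.5)
P(1.5) = 13.125000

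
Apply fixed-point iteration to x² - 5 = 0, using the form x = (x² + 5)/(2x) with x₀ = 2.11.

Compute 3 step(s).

Equation: x² - 5 = 0
Fixed-point form: x = (x² + 5)/(2x)
x₀ = 2.11

x_1 = g(2.110000) = 2.239834
x_2 = g(2.239834) = 2.236071
x_3 = g(2.236071) = 2.236068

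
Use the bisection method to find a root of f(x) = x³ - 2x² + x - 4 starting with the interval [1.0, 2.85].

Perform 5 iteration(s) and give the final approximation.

f(x) = x³ - 2x² + x - 4
Initial interval: [1.0, 2.85]

Iteration 1:
  c_1 = (1.000000 + 2.850000)/2 = 1.925000
  f(c_1) = f(1.925000) = -2.352922
  f(a) × f(c) ≥ 0, new interval: [1.925000, 2.850000]
Iteration 2:
  c_2 = (1.925000 + 2.850000)/2 = 2.387500
  f(c_2) = f(2.387500) = 0.596311
  f(a) × f(c) < 0, new interval: [1.925000, 2.387500]
Iteration 3:
  c_3 = (1.925000 + 2.387500)/2 = 2.156250
  f(c_3) = f(2.156250) = -1.117279
  f(a) × f(c) ≥ 0, new interval: [2.156250, 2.387500]
Iteration 4:
  c_4 = (2.156250 + 2.387500)/2 = 2.271875
  f(c_4) = f(2.271875) = -0.324865
  f(a) × f(c) ≥ 0, new interval: [2.271875, 2.387500]
Iteration 5:
  c_5 = (2.271875 + 2.387500)/2 = 2.329688
  f(c_5) = f(2.329688) = 0.119048
  f(a) × f(c) < 0, new interval: [2.271875, 2.329688]

After 5 iteration(s), the approximation is c_5 = 2.329688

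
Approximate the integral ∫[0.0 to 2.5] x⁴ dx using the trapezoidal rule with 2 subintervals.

f(x) = x⁴
a = 0.0, b = 2.5, n = 2
h = (b - a)/n = 1.250000

Trapezoidal rule: (h/2)[f(x₀) + 2f(x₁) + 2f(x₂) + ... + f(xₙ)]

x_0 = 0.0000, f(x_0) = 0.000000, coefficient = 1
x_1 = 1.2500, f(x_1) = 2.441406, coefficient = 2
x_2 = 2.5000, f(x_2) = 39.062500, coefficient = 1

I ≈ (1.250000/2) × 43.945312 = 27.465820
Exact value: 19.531250
Error: 7.934570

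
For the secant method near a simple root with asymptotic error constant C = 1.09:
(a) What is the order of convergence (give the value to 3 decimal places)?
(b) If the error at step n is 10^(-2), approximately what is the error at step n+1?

(a) Secant method has superlinear convergence with order φ = (1+√5)/2 ≈ 1.618.
    This means |e_{n+1}| ≈ C|e_n|^1.618.

(b) With |e_n| = 10^(-2) and C = 1.09:
    |e_{n+1}| ≈ 1.09 × (10^(-2))^1.618 = 1.09 × 10^(-3.24)

(a) ≈ 1.618 (golden ratio); (b) |e_{n+1}| ≈ 6.329e-04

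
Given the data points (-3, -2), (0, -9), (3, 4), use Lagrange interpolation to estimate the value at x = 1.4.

Lagrange interpolation formula:
P(x) = Σ yᵢ × Lᵢ(x)
where Lᵢ(x) = Π_{j≠i} (x - xⱼ)/(xᵢ - xⱼ)

L_0(1.4) = (1.4 - 0)/(-3 - 0) × (1.4 - 3)/(-3 - 3) = -0.124444
L_1(1.4) = (1.4 - (-3))/(0 - (-3)) × (1.4 - 3)/(0 - 3) = 0.782222
L_2(1.4) = (1.4 - (-3))/(3 - (-3)) × (1.4 - 0)/(3 - 0) = 0.342222

P(1.4) = (-2)×L_0(1.4) + (-9)×L_1(1.4) + 4×L_2(1.4)
P(1.4) = -5.422222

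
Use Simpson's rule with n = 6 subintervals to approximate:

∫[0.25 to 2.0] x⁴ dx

f(x) = x⁴
a = 0.25, b = 2.0, n = 6
h = (b - a)/n = 0.291667

Simpson's rule: (h/3)[f(x₀) + 4f(x₁) + 2f(x₂) + ... + f(xₙ)]

x_0 = 0.2500, f(x_0) = 0.003906, coefficient = 1
x_1 = 0.5417, f(x_1) = 0.086085, coefficient = 4
x_2 = 0.8333, f(x_2) = 0.482253, coefficient = 2
x_3 = 1.1250, f(x_3) = 1.601807, coefficient = 4
x_4 = 1.4167, f(x_4) = 4.027826, coefficient = 2
x_5 = 1.7083, f(x_5) = 8.517075, coefficient = 4
x_6 = 2.0000, f(x_6) = 16.000000, coefficient = 1

I ≈ (0.291667/3) × 65.843931 = 6.401493
Exact value: 6.399805
Error: 0.001689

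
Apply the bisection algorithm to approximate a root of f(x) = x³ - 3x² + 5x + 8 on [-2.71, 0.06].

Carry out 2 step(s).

f(x) = x³ - 3x² + 5x + 8
Initial interval: [-2.71, 0.06]

Iteration 1:
  c_1 = (-2.710000 + 0.060000)/2 = -1.325000
  f(c_1) = f(-1.325000) = -6.218078
  f(a) × f(c) ≥ 0, new interval: [-1.325000, 0.060000]
Iteration 2:
  c_2 = (-1.325000 + 0.060000)/2 = -0.632500
  f(c_2) = f(-0.632500) = 3.384296
  f(a) × f(c) < 0, new interval: [-1.325000, -0.632500]

After 2 iteration(s), the approximation is c_2 = -0.632500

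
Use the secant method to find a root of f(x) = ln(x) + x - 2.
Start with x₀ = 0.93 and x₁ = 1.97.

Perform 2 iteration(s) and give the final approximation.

f(x) = ln(x) + x - 2
x₀ = 0.93, x₁ = 1.97

Secant formula: x_{n+1} = x_n - f(x_n)(x_n - x_{n-1})/(f(x_n) - f(x_{n-1}))

Iteration 1:
  f(0.930000) = -1.142571
  f(1.970000) = 0.648034
  x_2 = 1.970000 - 0.648034×(1.970000 - 0.930000)/(0.648034 - (-1.142571))
       = 1.593616
Iteration 2:
  f(1.970000) = 0.648034
  f(1.593616) = 0.059622
  x_3 = 1.593616 - 0.059622×(1.593616 - 1.970000)/(0.059622 - 0.648034)
       = 1.555478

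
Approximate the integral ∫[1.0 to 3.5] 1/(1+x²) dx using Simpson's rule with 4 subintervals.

f(x) = 1/(1+x²)
a = 1.0, b = 3.5, n = 4
h = (b - a)/n = 0.625000

Simpson's rule: (h/3)[f(x₀) + 4f(x₁) + 2f(x₂) + ... + f(xₙ)]

x_0 = 1.0000, f(x_0) = 0.500000, coefficient = 1
x_1 = 1.6250, f(x_1) = 0.274678, coefficient = 4
x_2 = 2.2500, f(x_2) = 0.164948, coefficient = 2
x_3 = 2.8750, f(x_3) = 0.107926, coefficient = 4
x_4 = 3.5000, f(x_4) = 0.075472, coefficient = 1

I ≈ (0.625000/3) × 2.435784 = 0.507455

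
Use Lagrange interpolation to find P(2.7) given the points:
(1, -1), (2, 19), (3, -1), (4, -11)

Lagrange interpolation formula:
P(x) = Σ yᵢ × Lᵢ(x)
where Lᵢ(x) = Π_{j≠i} (x - xⱼ)/(xᵢ - xⱼ)

L_0(2.7) = (2.7 - 2)/(1 - 2) × (2.7 - 3)/(1 - 3) × (2.7 - 4)/(1 - 4) = -0.045500
L_1(2.7) = (2.7 - 1)/(2 - 1) × (2.7 - 3)/(2 - 3) × (2.7 - 4)/(2 - 4) = 0.331500
L_2(2.7) = (2.7 - 1)/(3 - 1) × (2.7 - 2)/(3 - 2) × (2.7 - 4)/(3 - 4) = 0.773500
L_3(2.7) = (2.7 - 1)/(4 - 1) × (2.7 - 2)/(4 - 2) × (2.7 - 3)/(4 - 3) = -0.059500

P(2.7) = (-1)×L_0(2.7) + 19×L_1(2.7) + (-1)×L_2(2.7) + (-11)×L_3(2.7)
P(2.7) = 6.225000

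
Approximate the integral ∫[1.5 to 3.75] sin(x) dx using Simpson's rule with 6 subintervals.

f(x) = sin(x)
a = 1.5, b = 3.75, n = 6
h = (b - a)/n = 0.375000

Simpson's rule: (h/3)[f(x₀) + 4f(x₁) + 2f(x₂) + ... + f(xₙ)]

x_0 = 1.5000, f(x_0) = 0.997495, coefficient = 1
x_1 = 1.8750, f(x_1) = 0.954086, coefficient = 4
x_2 = 2.2500, f(x_2) = 0.778073, coefficient = 2
x_3 = 2.6250, f(x_3) = 0.493920, coefficient = 4
x_4 = 3.0000, f(x_4) = 0.141120, coefficient = 2
x_5 = 3.3750, f(x_5) = -0.231294, coefficient = 4
x_6 = 3.7500, f(x_6) = -0.571561, coefficient = 1

I ≈ (0.375000/3) × 7.131169 = 0.891396
Exact value: 0.891297
Error: 0.000100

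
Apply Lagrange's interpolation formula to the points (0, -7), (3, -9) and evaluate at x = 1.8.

Lagrange interpolation formula:
P(x) = Σ yᵢ × Lᵢ(x)
where Lᵢ(x) = Π_{j≠i} (x - xⱼ)/(xᵢ - xⱼ)

L_0(1.8) = (1.8 - 3)/(0 - 3) = 0.400000
L_1(1.8) = (1.8 - 0)/(3 - 0) = 0.600000

P(1.8) = (-7)×L_0(1.8) + (-9)×L_1(1.8)
P(1.8) = -8.200000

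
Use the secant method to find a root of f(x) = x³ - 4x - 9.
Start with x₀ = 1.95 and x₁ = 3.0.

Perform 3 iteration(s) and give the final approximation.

f(x) = x³ - 4x - 9
x₀ = 1.95, x₁ = 3.0

Secant formula: x_{n+1} = x_n - f(x_n)(x_n - x_{n-1})/(f(x_n) - f(x_{n-1}))

Iteration 1:
  f(1.950000) = -9.385125
  f(3.000000) = 6.000000
  x_2 = 3.000000 - 6.000000×(3.000000 - 1.950000)/(6.000000 - (-9.385125))
       = 2.590514
Iteration 2:
  f(3.000000) = 6.000000
  f(2.590514) = -1.977738
  x_3 = 2.590514 - (-1.977738)×(2.590514 - 3.000000)/(-1.977738 - 6.000000)
       = 2.692028
Iteration 3:
  f(2.590514) = -1.977738
  f(2.692028) = -0.258942
  x_4 = 2.692028 - (-0.258942)×(2.692028 - 2.590514)/(-0.258942 - (-1.977738))
       = 2.707322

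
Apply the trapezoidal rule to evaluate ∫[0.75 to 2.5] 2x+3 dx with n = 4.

f(x) = 2x+3
a = 0.75, b = 2.5, n = 4
h = (b - a)/n = 0.437500

Trapezoidal rule: (h/2)[f(x₀) + 2f(x₁) + 2f(x₂) + ... + f(xₙ)]

x_0 = 0.7500, f(x_0) = 4.500000, coefficient = 1
x_1 = 1.1875, f(x_1) = 5.375000, coefficient = 2
x_2 = 1.6250, f(x_2) = 6.250000, coefficient = 2
x_3 = 2.0625, f(x_3) = 7.125000, coefficient = 2
x_4 = 2.5000, f(x_4) = 8.000000, coefficient = 1

I ≈ (0.437500/2) × 50.000000 = 10.937500
Exact value: 10.937500
Error: 0.000000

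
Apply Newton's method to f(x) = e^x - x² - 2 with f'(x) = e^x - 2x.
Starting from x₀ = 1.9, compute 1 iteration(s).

f(x) = e^x - x² - 2
f'(x) = e^x - 2x
x₀ = 1.9

Newton-Raphson formula: x_{n+1} = x_n - f(x_n)/f'(x_n)

Iteration 1:
  f(1.900000) = 1.075894
  f'(1.900000) = 2.885894
  x_1 = 1.900000 - 1.075894/2.885894 = 1.527189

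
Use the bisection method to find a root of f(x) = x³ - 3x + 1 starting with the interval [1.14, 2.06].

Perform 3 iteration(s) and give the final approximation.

f(x) = x³ - 3x + 1
Initial interval: [1.14, 2.06]

Iteration 1:
  c_1 = (1.140000 + 2.060000)/2 = 1.600000
  f(c_1) = f(1.600000) = 0.296000
  f(a) × f(c) < 0, new interval: [1.140000, 1.600000]
Iteration 2:
  c_2 = (1.140000 + 1.600000)/2 = 1.370000
  f(c_2) = f(1.370000) = -0.538647
  f(a) × f(c) ≥ 0, new interval: [1.370000, 1.600000]
Iteration 3:
  c_3 = (1.370000 + 1.600000)/2 = 1.485000
  f(c_3) = f(1.485000) = -0.180241
  f(a) × f(c) ≥ 0, new interval: [1.485000, 1.600000]

After 3 iteration(s), the approximation is c_3 = 1.485000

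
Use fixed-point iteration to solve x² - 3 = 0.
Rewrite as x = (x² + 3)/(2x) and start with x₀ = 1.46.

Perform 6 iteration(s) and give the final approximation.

Equation: x² - 3 = 0
Fixed-point form: x = (x² + 3)/(2x)
x₀ = 1.46

x_1 = g(1.460000) = 1.757397
x_2 = g(1.757397) = 1.732234
x_3 = g(1.732234) = 1.732051
x_4 = g(1.732051) = 1.732051
x_5 = g(1.732051) = 1.732051
x_6 = g(1.732051) = 1.732051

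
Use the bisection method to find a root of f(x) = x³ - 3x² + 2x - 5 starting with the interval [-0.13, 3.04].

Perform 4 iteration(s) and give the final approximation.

f(x) = x³ - 3x² + 2x - 5
Initial interval: [-0.13, 3.04]

Iteration 1:
  c_1 = (-0.130000 + 3.040000)/2 = 1.455000
  f(c_1) = f(1.455000) = -5.360804
  f(a) × f(c) ≥ 0, new interval: [1.455000, 3.040000]
Iteration 2:
  c_2 = (1.455000 + 3.040000)/2 = 2.247500
  f(c_2) = f(2.247500) = -4.306070
  f(a) × f(c) ≥ 0, new interval: [2.247500, 3.040000]
Iteration 3:
  c_3 = (2.247500 + 3.040000)/2 = 2.643750
  f(c_3) = f(2.643750) = -2.202479
  f(a) × f(c) ≥ 0, new interval: [2.643750, 3.040000]
Iteration 4:
  c_4 = (2.643750 + 3.040000)/2 = 2.841875
  f(c_4) = f(2.841875) = -0.593308
  f(a) × f(c) ≥ 0, new interval: [2.841875, 3.040000]

After 4 iteration(s), the approximation is c_4 = 2.841875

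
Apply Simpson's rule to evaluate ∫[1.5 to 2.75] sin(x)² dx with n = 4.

f(x) = sin(x)²
a = 1.5, b = 2.75, n = 4
h = (b - a)/n = 0.312500

Simpson's rule: (h/3)[f(x₀) + 4f(x₁) + 2f(x₂) + ... + f(xₙ)]

x_0 = 1.5000, f(x_0) = 0.994996, coefficient = 1
x_1 = 1.8125, f(x_1) = 0.942708, coefficient = 4
x_2 = 2.1250, f(x_2) = 0.723044, coefficient = 2
x_3 = 2.4375, f(x_3) = 0.419052, coefficient = 4
x_4 = 2.7500, f(x_4) = 0.145665, coefficient = 1

I ≈ (0.312500/3) × 8.033791 = 0.836853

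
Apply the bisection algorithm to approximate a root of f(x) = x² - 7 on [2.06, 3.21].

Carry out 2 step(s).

f(x) = x² - 7
Initial interval: [2.06, 3.21]

Iteration 1:
  c_1 = (2.060000 + 3.210000)/2 = 2.635000
  f(c_1) = f(2.635000) = -0.056775
  f(a) × f(c) ≥ 0, new interval: [2.635000, 3.210000]
Iteration 2:
  c_2 = (2.635000 + 3.210000)/2 = 2.922500
  f(c_2) = f(2.922500) = 1.541006
  f(a) × f(c) < 0, new interval: [2.635000, 2.922500]

After 2 iteration(s), the approximation is c_2 = 2.922500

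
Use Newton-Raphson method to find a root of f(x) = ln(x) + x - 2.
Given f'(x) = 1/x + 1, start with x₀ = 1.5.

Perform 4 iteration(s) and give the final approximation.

f(x) = ln(x) + x - 2
f'(x) = 1/x + 1
x₀ = 1.5

Newton-Raphson formula: x_{n+1} = x_n - f(x_n)/f'(x_n)

Iteration 1:
  f(1.500000) = -0.094535
  f'(1.500000) = 1.666667
  x_1 = 1.500000 - (-0.094535)/1.666667 = 1.556721
Iteration 2:
  f(1.556721) = -0.000697
  f'(1.556721) = 1.642376
  x_2 = 1.556721 - (-0.000697)/1.642376 = 1.557146
Iteration 3:
  f(1.557146) = 0.000000
  f'(1.557146) = 1.642201
  x_3 = 1.557146 - 0.000000/1.642201 = 1.557146
Iteration 4:
  f(1.557146) = 0.000000
  f'(1.557146) = 1.642201
  x_4 = 1.557146 - 0.000000/1.642201 = 1.557146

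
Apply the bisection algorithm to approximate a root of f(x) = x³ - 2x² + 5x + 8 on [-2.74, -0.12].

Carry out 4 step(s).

f(x) = x³ - 2x² + 5x + 8
Initial interval: [-2.74, -0.12]

Iteration 1:
  c_1 = (-2.740000 + (-0.120000))/2 = -1.430000
  f(c_1) = f(-1.430000) = -6.164007
  f(a) × f(c) ≥ 0, new interval: [-1.430000, -0.120000]
Iteration 2:
  c_2 = (-1.430000 + (-0.120000))/2 = -0.775000
  f(c_2) = f(-0.775000) = 2.458266
  f(a) × f(c) < 0, new interval: [-1.430000, -0.775000]
Iteration 3:
  c_3 = (-1.430000 + (-0.775000))/2 = -1.102500
  f(c_3) = f(-1.102500) = -1.283608
  f(a) × f(c) ≥ 0, new interval: [-1.102500, -0.775000]
Iteration 4:
  c_4 = (-1.102500 + (-0.775000))/2 = -0.938750
  f(c_4) = f(-0.938750) = 0.716472
  f(a) × f(c) < 0, new interval: [-1.102500, -0.938750]

After 4 iteration(s), the approximation is c_4 = -0.938750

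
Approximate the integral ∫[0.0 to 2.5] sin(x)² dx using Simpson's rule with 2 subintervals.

f(x) = sin(x)²
a = 0.0, b = 2.5, n = 2
h = (b - a)/n = 1.250000

Simpson's rule: (h/3)[f(x₀) + 4f(x₁) + 2f(x₂) + ... + f(xₙ)]

x_0 = 0.0000, f(x_0) = 0.000000, coefficient = 1
x_1 = 1.2500, f(x_1) = 0.900572, coefficient = 4
x_2 = 2.5000, f(x_2) = 0.358169, coefficient = 1

I ≈ (1.250000/3) × 3.960456 = 1.650190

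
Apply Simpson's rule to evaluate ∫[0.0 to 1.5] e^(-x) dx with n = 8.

f(x) = e^(-x)
a = 0.0, b = 1.5, n = 8
h = (b - a)/n = 0.187500

Simpson's rule: (h/3)[f(x₀) + 4f(x₁) + 2f(x₂) + ... + f(xₙ)]

x_0 = 0.0000, f(x_0) = 1.000000, coefficient = 1
x_1 = 0.1875, f(x_1) = 0.829029, coefficient = 4
x_2 = 0.3750, f(x_2) = 0.687289, coefficient = 2
x_3 = 0.5625, f(x_3) = 0.569783, coefficient = 4
x_4 = 0.7500, f(x_4) = 0.472367, coefficient = 2
x_5 = 0.9375, f(x_5) = 0.391606, coefficient = 4
x_6 = 1.1250, f(x_6) = 0.324652, coefficient = 2
x_7 = 1.3125, f(x_7) = 0.269146, coefficient = 4
x_8 = 1.5000, f(x_8) = 0.223130, coefficient = 1

I ≈ (0.187500/3) × 12.430002 = 0.776875
Exact value: 0.776870
Error: 0.000005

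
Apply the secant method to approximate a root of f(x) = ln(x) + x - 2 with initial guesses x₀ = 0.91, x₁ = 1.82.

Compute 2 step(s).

f(x) = ln(x) + x - 2
x₀ = 0.91, x₁ = 1.82

Secant formula: x_{n+1} = x_n - f(x_n)(x_n - x_{n-1})/(f(x_n) - f(x_{n-1}))

Iteration 1:
  f(0.910000) = -1.184311
  f(1.820000) = 0.418837
  x_2 = 1.820000 - 0.418837×(1.820000 - 0.910000)/(0.418837 - (-1.184311))
       = 1.582254
Iteration 2:
  f(1.820000) = 0.418837
  f(1.582254) = 0.041105
  x_3 = 1.582254 - 0.041105×(1.582254 - 1.820000)/(0.041105 - 0.418837)
       = 1.556383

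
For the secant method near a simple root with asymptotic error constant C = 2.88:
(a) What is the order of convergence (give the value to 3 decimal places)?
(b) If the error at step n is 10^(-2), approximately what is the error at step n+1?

(a) Secant method has superlinear convergence with order φ = (1+√5)/2 ≈ 1.618.
    This means |e_{n+1}| ≈ C|e_n|^1.618.

(b) With |e_n| = 10^(-2) and C = 2.88:
    |e_{n+1}| ≈ 2.88 × (10^(-2))^1.618 = 2.88 × 10^(-3.24)

(a) ≈ 1.618 (golden ratio); (b) |e_{n+1}| ≈ 1.672e-03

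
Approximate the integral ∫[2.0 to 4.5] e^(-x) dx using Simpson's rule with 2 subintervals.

f(x) = e^(-x)
a = 2.0, b = 4.5, n = 2
h = (b - a)/n = 1.250000

Simpson's rule: (h/3)[f(x₀) + 4f(x₁) + 2f(x₂) + ... + f(xₙ)]

x_0 = 2.0000, f(x_0) = 0.135335, coefficient = 1
x_1 = 3.2500, f(x_1) = 0.038774, coefficient = 4
x_2 = 4.5000, f(x_2) = 0.011109, coefficient = 1

I ≈ (1.250000/3) × 0.301541 = 0.125642
Exact value: 0.124226
Error: 0.001416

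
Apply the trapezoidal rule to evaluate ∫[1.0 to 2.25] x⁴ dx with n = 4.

f(x) = x⁴
a = 1.0, b = 2.25, n = 4
h = (b - a)/n = 0.312500

Trapezoidal rule: (h/2)[f(x₀) + 2f(x₁) + 2f(x₂) + ... + f(xₙ)]

x_0 = 1.0000, f(x_0) = 1.000000, coefficient = 1
x_1 = 1.3125, f(x_1) = 2.967545, coefficient = 2
x_2 = 1.6250, f(x_2) = 6.972900, coefficient = 2
x_3 = 1.9375, f(x_3) = 14.091812, coefficient = 2
x_4 = 2.2500, f(x_4) = 25.628906, coefficient = 1

I ≈ (0.312500/2) × 74.693420 = 11.670847
Exact value: 11.333008
Error: 0.337839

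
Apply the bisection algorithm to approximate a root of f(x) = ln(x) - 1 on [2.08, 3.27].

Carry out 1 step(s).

f(x) = ln(x) - 1
Initial interval: [2.08, 3.27]

Iteration 1:
  c_1 = (2.080000 + 3.270000)/2 = 2.675000
  f(c_1) = f(2.675000) = -0.016051
  f(a) × f(c) ≥ 0, new interval: [2.675000, 3.270000]

After 1 iteration(s), the approximation is c_1 = 2.675000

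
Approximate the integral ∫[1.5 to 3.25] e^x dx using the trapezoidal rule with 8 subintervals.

f(x) = e^x
a = 1.5, b = 3.25, n = 8
h = (b - a)/n = 0.218750

Trapezoidal rule: (h/2)[f(x₀) + 2f(x₁) + 2f(x₂) + ... + f(xₙ)]

x_0 = 1.5000, f(x_0) = 4.481689, coefficient = 1
x_1 = 1.7188, f(x_1) = 5.577552, coefficient = 2
x_2 = 1.9375, f(x_2) = 6.941376, coefficient = 2
x_3 = 2.1562, f(x_3) = 8.638682, coefficient = 2
x_4 = 2.3750, f(x_4) = 10.751013, coefficient = 2
x_5 = 2.5938, f(x_5) = 13.379852, coefficient = 2
x_6 = 2.8125, f(x_6) = 16.651495, coefficient = 2
x_7 = 3.0312, f(x_7) = 20.723120, coefficient = 2
x_8 = 3.2500, f(x_8) = 25.790340, coefficient = 1

I ≈ (0.218750/2) × 195.598210 = 21.393554
Exact value: 21.308651
Error: 0.084903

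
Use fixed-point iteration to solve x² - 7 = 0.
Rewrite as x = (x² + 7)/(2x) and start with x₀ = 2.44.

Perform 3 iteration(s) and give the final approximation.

Equation: x² - 7 = 0
Fixed-point form: x = (x² + 7)/(2x)
x₀ = 2.44

x_1 = g(2.440000) = 2.654426
x_2 = g(2.654426) = 2.645765
x_3 = g(2.645765) = 2.645751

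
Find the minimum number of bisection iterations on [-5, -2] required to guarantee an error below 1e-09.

We need (b-a)/2^n ≤ 1e-09
(-2 - (-5))/2^n ≤ 1e-09
3/2^n ≤ 1e-09
2^n ≥ 3000000000
n ≥ log₂(3000000000) = 31.48
n ≥ 32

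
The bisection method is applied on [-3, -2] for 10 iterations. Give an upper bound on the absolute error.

Bisection error bound: |error| ≤ (b-a)/2^n
|error| ≤ (-2 - (-3))/2^10 = 1/2^10
|error| ≤ 0.0009765625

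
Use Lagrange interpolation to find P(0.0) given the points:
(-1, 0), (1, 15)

Lagrange interpolation formula:
P(x) = Σ yᵢ × Lᵢ(x)
where Lᵢ(x) = Π_{j≠i} (x - xⱼ)/(xᵢ - xⱼ)

L_0(0.0) = (0.0 - 1)/(-1 - 1) = 0.500000
L_1(0.0) = (0.0 - (-1))/(1 - (-1)) = 0.500000

P(0.0) = 0×L_0(0.0) + 15×L_1(0.0)
P(0.0) = 7.500000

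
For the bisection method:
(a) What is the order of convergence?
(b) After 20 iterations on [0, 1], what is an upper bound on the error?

(a) Bisection has linear (order 1) convergence; the error is halved each step.

(b) Error bound = (b-a)/2^n = (1 - 0)/2^{20}
    = 1/2^{20}

(a) 1 (linear); (b) error ≤ 9.54e-07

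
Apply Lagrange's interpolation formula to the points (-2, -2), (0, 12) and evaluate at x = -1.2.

Lagrange interpolation formula:
P(x) = Σ yᵢ × Lᵢ(x)
where Lᵢ(x) = Π_{j≠i} (x - xⱼ)/(xᵢ - xⱼ)

L_0(-1.2) = (-1.2 - 0)/(-2 - 0) = 0.600000
L_1(-1.2) = (-1.2 - (-2))/(0 - (-2)) = 0.400000

P(-1.2) = (-2)×L_0(-1.2) + 12×L_1(-1.2)
P(-1.2) = 3.600000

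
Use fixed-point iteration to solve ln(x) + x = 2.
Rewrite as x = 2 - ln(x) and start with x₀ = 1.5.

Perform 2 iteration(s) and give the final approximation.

Equation: ln(x) + x = 2
Fixed-point form: x = 2 - ln(x)
x₀ = 1.5

x_1 = g(1.500000) = 1.594535
x_2 = g(1.594535) = 1.533418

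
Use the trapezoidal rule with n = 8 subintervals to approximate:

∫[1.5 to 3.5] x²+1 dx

f(x) = x²+1
a = 1.5, b = 3.5, n = 8
h = (b - a)/n = 0.250000

Trapezoidal rule: (h/2)[f(x₀) + 2f(x₁) + 2f(x₂) + ... + f(xₙ)]

x_0 = 1.5000, f(x_0) = 3.250000, coefficient = 1
x_1 = 1.7500, f(x_1) = 4.062500, coefficient = 2
x_2 = 2.0000, f(x_2) = 5.000000, coefficient = 2
x_3 = 2.2500, f(x_3) = 6.062500, coefficient = 2
x_4 = 2.5000, f(x_4) = 7.250000, coefficient = 2
x_5 = 2.7500, f(x_5) = 8.562500, coefficient = 2
x_6 = 3.0000, f(x_6) = 10.000000, coefficient = 2
x_7 = 3.2500, f(x_7) = 11.562500, coefficient = 2
x_8 = 3.5000, f(x_8) = 13.250000, coefficient = 1

I ≈ (0.250000/2) × 121.500000 = 15.187500
Exact value: 15.166667
Error: 0.020833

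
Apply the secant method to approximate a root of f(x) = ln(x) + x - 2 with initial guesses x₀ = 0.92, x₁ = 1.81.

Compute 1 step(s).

f(x) = ln(x) + x - 2
x₀ = 0.92, x₁ = 1.81

Secant formula: x_{n+1} = x_n - f(x_n)(x_n - x_{n-1})/(f(x_n) - f(x_{n-1}))

Iteration 1:
  f(0.920000) = -1.163382
  f(1.810000) = 0.403327
  x_2 = 1.810000 - 0.403327×(1.810000 - 0.920000)/(0.403327 - (-1.163382))
       = 1.580882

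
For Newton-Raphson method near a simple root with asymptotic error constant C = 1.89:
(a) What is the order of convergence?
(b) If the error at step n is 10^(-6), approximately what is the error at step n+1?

(a) Newton-Raphson has quadratic (order 2) convergence near simple roots.
    This means |e_{n+1}| ≈ C|e_n|².

(b) With |e_n| = 10^(-6) and C = 1.89:
    |e_{n+1}| ≈ 1.89 × (10^(-6))² = 1.89 × 10^(-12)

(a) 2 (quadratic); (b) |e_{n+1}| ≈ 1.890e-12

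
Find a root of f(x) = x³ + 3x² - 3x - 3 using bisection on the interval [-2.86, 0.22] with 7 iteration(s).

f(x) = x³ + 3x² - 3x - 3
Initial interval: [-2.86, 0.22]

Iteration 1:
  c_1 = (-2.860000 + 0.220000)/2 = -1.320000
  f(c_1) = f(-1.320000) = 3.887232
  f(a) × f(c) ≥ 0, new interval: [-1.320000, 0.220000]
Iteration 2:
  c_2 = (-1.320000 + 0.220000)/2 = -0.550000
  f(c_2) = f(-0.550000) = -0.608875
  f(a) × f(c) < 0, new interval: [-1.320000, -0.550000]
Iteration 3:
  c_3 = (-1.320000 + (-0.550000))/2 = -0.935000
  f(c_3) = f(-0.935000) = 1.610275
  f(a) × f(c) ≥ 0, new interval: [-0.935000, -0.550000]
Iteration 4:
  c_4 = (-0.935000 + (-0.550000))/2 = -0.742500
  f(c_4) = f(-0.742500) = 0.472074
  f(a) × f(c) ≥ 0, new interval: [-0.742500, -0.550000]
Iteration 5:
  c_5 = (-0.742500 + (-0.550000))/2 = -0.646250
  f(c_5) = f(-0.646250) = -0.078232
  f(a) × f(c) < 0, new interval: [-0.742500, -0.646250]
Iteration 6:
  c_6 = (-0.742500 + (-0.646250))/2 = -0.694375
  f(c_6) = f(-0.694375) = 0.194797
  f(a) × f(c) ≥ 0, new interval: [-0.694375, -0.646250]
Iteration 7:
  c_7 = (-0.694375 + (-0.646250))/2 = -0.670312
  f(c_7) = f(-0.670312) = 0.057710
  f(a) × f(c) ≥ 0, new interval: [-0.670312, -0.646250]

After 7 iteration(s), the approximation is c_7 = -0.670312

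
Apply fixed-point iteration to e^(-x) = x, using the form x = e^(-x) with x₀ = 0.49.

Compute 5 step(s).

Equation: e^(-x) = x
Fixed-point form: x = e^(-x)
x₀ = 0.49

x_1 = g(0.490000) = 0.612626
x_2 = g(0.612626) = 0.541926
x_3 = g(0.541926) = 0.581627
x_4 = g(0.581627) = 0.558988
x_5 = g(0.558988) = 0.571787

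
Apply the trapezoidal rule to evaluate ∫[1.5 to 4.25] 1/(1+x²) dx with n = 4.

f(x) = 1/(1+x²)
a = 1.5, b = 4.25, n = 4
h = (b - a)/n = 0.687500

Trapezoidal rule: (h/2)[f(x₀) + 2f(x₁) + 2f(x₂) + ... + f(xₙ)]

x_0 = 1.5000, f(x_0) = 0.307692, coefficient = 1
x_1 = 2.1875, f(x_1) = 0.172856, coefficient = 2
x_2 = 2.8750, f(x_2) = 0.107926, coefficient = 2
x_3 = 3.5625, f(x_3) = 0.073039, coefficient = 2
x_4 = 4.2500, f(x_4) = 0.052459, coefficient = 1

I ≈ (0.687500/2) × 1.067792 = 0.367054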